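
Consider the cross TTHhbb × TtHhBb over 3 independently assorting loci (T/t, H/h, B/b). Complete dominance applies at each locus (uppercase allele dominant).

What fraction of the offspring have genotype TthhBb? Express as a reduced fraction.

P(TthhBb) = 1/16

TTHhbb gametes: THb×4, Thb×4
TtHhBb gametes: THB×1, THb×1, ThB×1, Thb×1, tHB×1, tHb×1, thB×1, thb×1
TTHhbb×TtHhBb grid (8·8=64): TTHHBb=4 TTHHbb=4 TTHhBb=8 TTHhbb=8 TThhBb=4 TThhbb=4 TtHHBb=4 TtHHbb=4 TtHhBb=8 TtHhbb=8 TthhBb=4 Tthhbb=4
TthhBb hits 4/64; gcd=4; 4÷4/64÷4 = 1/16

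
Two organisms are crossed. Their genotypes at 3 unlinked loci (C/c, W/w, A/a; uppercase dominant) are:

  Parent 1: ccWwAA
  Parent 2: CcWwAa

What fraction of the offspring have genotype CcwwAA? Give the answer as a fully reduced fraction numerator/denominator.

ccWwAA gametes: cWA×4, cwA×4
CcWwAa gametes: CWA×1, CWa×1, CwA×1, Cwa×1, cWA×1, cWa×1, cwA×1, cwa×1
ccWwAA×CcWwAa grid (8·8=64): CcWWAA=4 CcWWAa=4 CcWwAA=8 CcWwAa=8 CcwwAA=4 CcwwAa=4 ccWWAA=4 ccWWAa=4 ccWwAA=8 ccWwAa=8 ccwwAA=4 ccwwAa=4
CcwwAA hits 4/64; gcd=4; 4÷4/64÷4 = 1/16

P(CcwwAA) = 1/16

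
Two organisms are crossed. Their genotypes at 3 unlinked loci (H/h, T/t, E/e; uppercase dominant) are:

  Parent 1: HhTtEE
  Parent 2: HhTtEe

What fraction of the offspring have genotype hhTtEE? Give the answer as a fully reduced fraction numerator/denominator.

HhTtEE gametes: HTE×2, HtE×2, hTE×2, htE×2
HhTtEe gametes: HTE×1, HTe×1, HtE×1, Hte×1, hTE×1, hTe×1, htE×1, hte×1
HhTtEE×HhTtEe grid (8·8=64): HHTTEE=2 HHTTEe=2 HHTtEE=4 HHTtEe=4 HHttEE=2 HHttEe=2 HhTTEE=4 HhTTEe=4 HhTtEE=8 HhTtEe=8 HhttEE=4 HhttEe=4 hhTTEE=2 hhTTEe=2 hhTtEE=4 hhTtEe=4 hhttEE=2 hhttEe=2
hhTtEE hits 4/64; gcd=4; 4÷4/64÷4 = 1/16

P(hhTtEE) = 1/16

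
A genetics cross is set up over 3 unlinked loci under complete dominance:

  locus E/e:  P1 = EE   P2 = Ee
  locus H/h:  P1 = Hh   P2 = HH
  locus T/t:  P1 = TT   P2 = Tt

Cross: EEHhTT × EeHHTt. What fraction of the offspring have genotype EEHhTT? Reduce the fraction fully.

P(EEHhTT) = 1/8

EEHhTT gametes: EHT×4, EhT×4
EeHHTt gametes: EHT×2, EHt×2, eHT×2, eHt×2
EEHhTT×EeHHTt grid (8·8=64): EEHHTT=8 EEHHTt=8 EEHhTT=8 EEHhTt=8 EeHHTT=8 EeHHTt=8 EeHhTT=8 EeHhTt=8
EEHhTT hits 8/64; gcd=8; 8÷8/64÷8 = 1/8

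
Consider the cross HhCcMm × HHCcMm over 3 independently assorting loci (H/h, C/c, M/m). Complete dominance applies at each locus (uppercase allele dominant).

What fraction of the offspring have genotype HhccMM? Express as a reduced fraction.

P(HhccMM) = 1/32

HhCcMm gametes: HCM×1, HCm×1, HcM×1, Hcm×1, hCM×1, hCm×1, hcM×1, hcm×1
HHCcMm gametes: HCM×2, HCm×2, HcM×2, Hcm×2
HhCcMm×HHCcMm grid (8·8=64): HHCCMM=2 HHCCMm=4 HHCCmm=2 HHCcMM=4 HHCcMm=8 HHCcmm=4 HHccMM=2 HHccMm=4 HHccmm=2 HhCCMM=2 HhCCMm=4 HhCCmm=2 HhCcMM=4 HhCcMm=8 HhCcmm=4 HhccMM=2 HhccMm=4 Hhccmm=2
HhccMM hits 2/64; gcd=2; 2÷2/64÷2 = 1/32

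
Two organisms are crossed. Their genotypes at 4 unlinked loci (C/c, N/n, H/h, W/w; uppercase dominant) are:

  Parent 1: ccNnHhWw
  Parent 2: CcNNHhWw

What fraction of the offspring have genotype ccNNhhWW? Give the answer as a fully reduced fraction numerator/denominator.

ccNnHhWw gametes: cNHW×2, cNHw×2, cNhW×2, cNhw×2, cnHW×2, cnHw×2, cnhW×2, cnhw×2
CcNNHhWw gametes: CNHW×2, CNHw×2, CNhW×2, CNhw×2, cNHW×2, cNHw×2, cNhW×2, cNhw×2
ccNnHhWw×CcNNHhWw grid (16·16=256): CcNNHHWW=4 CcNNHHWw=8 CcNNHHww=4 CcNNHhWW=8 CcNNHhWw=16 CcNNHhww=8 CcNNhhWW=4 CcNNhhWw=8 CcNNhhww=4 CcNnHHWW=4 CcNnHHWw=8 CcNnHHww=4 CcNnHhWW=8 CcNnHhWw=16 CcNnHhww=8 CcNnhhWW=4 CcNnhhWw=8 CcNnhhww=4 ccNNHHWW=4 ccNNHHWw=8 ccNNHHww=4 ccNNHhWW=8 ccNNHhWw=16 ccNNHhww=8 ccNNhhWW=4 ccNNhhWw=8 ccNNhhww=4 ccNnHHWW=4 ccNnHHWw=8 ccNnHHww=4 ccNnHhWW=8 ccNnHhWw=16 ccNnHhww=8 ccNnhhWW=4 ccNnhhWw=8 ccNnhhww=4
ccNNhhWW hits 4/256; gcd=4; 4÷4/256÷4 = 1/64

P(ccNNhhWW) = 1/64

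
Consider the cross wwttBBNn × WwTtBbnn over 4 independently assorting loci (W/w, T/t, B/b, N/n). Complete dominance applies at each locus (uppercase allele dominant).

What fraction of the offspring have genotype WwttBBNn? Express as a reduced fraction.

wwttBBNn gametes: wtBN×8, wtBn×8
WwTtBbnn gametes: WTBn×2, WTbn×2, WtBn×2, Wtbn×2, wTBn×2, wTbn×2, wtBn×2, wtbn×2
wwttBBNn×WwTtBbnn grid (16·16=256): WwTtBBNn=16 WwTtBBnn=16 WwTtBbNn=16 WwTtBbnn=16 WwttBBNn=16 WwttBBnn=16 WwttBbNn=16 WwttBbnn=16 wwTtBBNn=16 wwTtBBnn=16 wwTtBbNn=16 wwTtBbnn=16 wwttBBNn=16 wwttBBnn=16 wwttBbNn=16 wwttBbnn=16
WwttBBNn hits 16/256; gcd=16; 16÷16/256÷16 = 1/16

P(WwttBBNn) = 1/16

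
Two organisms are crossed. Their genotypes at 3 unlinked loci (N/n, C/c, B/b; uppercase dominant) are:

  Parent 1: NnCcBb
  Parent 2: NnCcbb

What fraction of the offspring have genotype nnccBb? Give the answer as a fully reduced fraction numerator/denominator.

NnCcBb gametes: NCB×1, NCb×1, NcB×1, Ncb×1, nCB×1, nCb×1, ncB×1, ncb×1
NnCcbb gametes: NCb×2, Ncb×2, nCb×2, ncb×2
NnCcBb×NnCcbb grid (8·8=64): NNCCBb=2 NNCCbb=2 NNCcBb=4 NNCcbb=4 NNccBb=2 NNccbb=2 NnCCBb=4 NnCCbb=4 NnCcBb=8 NnCcbb=8 NnccBb=4 Nnccbb=4 nnCCBb=2 nnCCbb=2 nnCcBb=4 nnCcbb=4 nnccBb=2 nnccbb=2
nnccBb hits 2/64; gcd=2; 2÷2/64÷2 = 1/32

P(nnccBb) = 1/32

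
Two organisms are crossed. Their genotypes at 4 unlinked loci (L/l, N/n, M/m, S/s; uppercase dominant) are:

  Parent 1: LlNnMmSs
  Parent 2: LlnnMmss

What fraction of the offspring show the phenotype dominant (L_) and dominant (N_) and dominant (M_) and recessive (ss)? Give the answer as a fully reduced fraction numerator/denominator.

LlNnMmSs gametes: LNMS×1, LNMs×1, LNmS×1, LNms×1, LnMS×1, LnMs×1, LnmS×1, Lnms×1, lNMS×1, lNMs×1, lNmS×1, lNms×1, lnMS×1, lnMs×1, lnmS×1, lnms×1
LlnnMmss gametes: LnMs×4, Lnms×4, lnMs×4, lnms×4
LlNnMmSs×LlnnMmss grid (16·16=256): LLNnMMSs=4 LLNnMMss=4 LLNnMmSs=8 LLNnMmss=8 LLNnmmSs=4 LLNnmmss=4 LLnnMMSs=4 LLnnMMss=4 LLnnMmSs=8 LLnnMmss=8 LLnnmmSs=4 LLnnmmss=4 LlNnMMSs=8 LlNnMMss=8 LlNnMmSs=16 LlNnMmss=16 LlNnmmSs=8 LlNnmmss=8 LlnnMMSs=8 LlnnMMss=8 LlnnMmSs=16 LlnnMmss=16 LlnnmmSs=8 Llnnmmss=8 llNnMMSs=4 llNnMMss=4 llNnMmSs=8 llNnMmss=8 llNnmmSs=4 llNnmmss=4 llnnMMSs=4 llnnMMss=4 llnnMmSs=8 llnnMmss=8 llnnmmSs=4 llnnmmss=4
L_ N_ M_ ss hits 36/256; gcd=4; 36÷4/256÷4 = 9/64

P(L_ N_ M_ ss) = 9/64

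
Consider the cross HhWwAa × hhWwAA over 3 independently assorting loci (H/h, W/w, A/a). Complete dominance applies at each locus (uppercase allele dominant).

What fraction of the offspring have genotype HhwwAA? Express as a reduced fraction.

HhWwAa gametes: HWA×1, HWa×1, HwA×1, Hwa×1, hWA×1, hWa×1, hwA×1, hwa×1
hhWwAA gametes: hWA×4, hwA×4
HhWwAa×hhWwAA grid (8·8=64): HhWWAA=4 HhWWAa=4 HhWwAA=8 HhWwAa=8 HhwwAA=4 HhwwAa=4 hhWWAA=4 hhWWAa=4 hhWwAA=8 hhWwAa=8 hhwwAA=4 hhwwAa=4
HhwwAA hits 4/64; gcd=4; 4÷4/64÷4 = 1/16

P(HhwwAA) = 1/16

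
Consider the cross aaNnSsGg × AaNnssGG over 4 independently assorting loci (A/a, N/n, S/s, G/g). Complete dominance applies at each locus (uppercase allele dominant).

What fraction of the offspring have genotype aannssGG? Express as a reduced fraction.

P(aannssGG) = 1/32

aaNnSsGg gametes: aNSG×2, aNSg×2, aNsG×2, aNsg×2, anSG×2, anSg×2, ansG×2, ansg×2
AaNnssGG gametes: ANsG×4, AnsG×4, aNsG×4, ansG×4
aaNnSsGg×AaNnssGG grid (16·16=256): AaNNSsGG=8 AaNNSsGg=8 AaNNssGG=8 AaNNssGg=8 AaNnSsGG=16 AaNnSsGg=16 AaNnssGG=16 AaNnssGg=16 AannSsGG=8 AannSsGg=8 AannssGG=8 AannssGg=8 aaNNSsGG=8 aaNNSsGg=8 aaNNssGG=8 aaNNssGg=8 aaNnSsGG=16 aaNnSsGg=16 aaNnssGG=16 aaNnssGg=16 aannSsGG=8 aannSsGg=8 aannssGG=8 aannssGg=8
aannssGG hits 8/256; gcd=8; 8÷8/256÷8 = 1/32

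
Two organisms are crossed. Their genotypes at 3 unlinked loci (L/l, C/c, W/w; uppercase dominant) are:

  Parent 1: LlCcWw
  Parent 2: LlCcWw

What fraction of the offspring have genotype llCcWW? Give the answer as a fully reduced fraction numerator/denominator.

LlCcWw gametes: LCW×1, LCw×1, LcW×1, Lcw×1, lCW×1, lCw×1, lcW×1, lcw×1
LlCcWw gametes: LCW×1, LCw×1, LcW×1, Lcw×1, lCW×1, lCw×1, lcW×1, lcw×1
LlCcWw×LlCcWw grid (8·8=64): LLCCWW=1 LLCCWw=2 LLCCww=1 LLCcWW=2 LLCcWw=4 LLCcww=2 LLccWW=1 LLccWw=2 LLccww=1 LlCCWW=2 LlCCWw=4 LlCCww=2 LlCcWW=4 LlCcWw=8 LlCcww=4 LlccWW=2 LlccWw=4 Llccww=2 llCCWW=1 llCCWw=2 llCCww=1 llCcWW=2 llCcWw=4 llCcww=2 llccWW=1 llccWw=2 llccww=1
llCcWW hits 2/64; gcd=2; 2÷2/64÷2 = 1/32

P(llCcWW) = 1/32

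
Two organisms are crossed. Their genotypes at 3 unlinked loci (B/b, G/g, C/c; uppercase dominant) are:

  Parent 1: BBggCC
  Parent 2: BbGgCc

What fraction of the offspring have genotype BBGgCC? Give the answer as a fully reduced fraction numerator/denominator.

BBggCC gametes: BgC×8
BbGgCc gametes: BGC×1, BGc×1, BgC×1, Bgc×1, bGC×1, bGc×1, bgC×1, bgc×1
BBggCC×BbGgCc grid (8·8=64): BBGgCC=8 BBGgCc=8 BBggCC=8 BBggCc=8 BbGgCC=8 BbGgCc=8 BbggCC=8 BbggCc=8
BBGgCC hits 8/64; gcd=8; 8÷8/64÷8 = 1/8

P(BBGgCC) = 1/8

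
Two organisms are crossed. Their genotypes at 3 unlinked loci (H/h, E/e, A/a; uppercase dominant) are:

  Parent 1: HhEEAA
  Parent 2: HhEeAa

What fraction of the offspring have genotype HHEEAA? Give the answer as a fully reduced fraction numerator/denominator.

HhEEAA gametes: HEA×4, hEA×4
HhEeAa gametes: HEA×1, HEa×1, HeA×1, Hea×1, hEA×1, hEa×1, heA×1, hea×1
HhEEAA×HhEeAa grid (8·8=64): HHEEAA=4 HHEEAa=4 HHEeAA=4 HHEeAa=4 HhEEAA=8 HhEEAa=8 HhEeAA=8 HhEeAa=8 hhEEAA=4 hhEEAa=4 hhEeAA=4 hhEeAa=4
HHEEAA hits 4/64; gcd=4; 4÷4/64÷4 = 1/16

P(HHEEAA) = 1/16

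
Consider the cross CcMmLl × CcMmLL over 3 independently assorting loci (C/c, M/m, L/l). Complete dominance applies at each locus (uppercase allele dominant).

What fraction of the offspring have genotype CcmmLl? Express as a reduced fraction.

P(CcmmLl) = 1/16

CcMmLl gametes: CML×1, CMl×1, CmL×1, Cml×1, cML×1, cMl×1, cmL×1, cml×1
CcMmLL gametes: CML×2, CmL×2, cML×2, cmL×2
CcMmLl×CcMmLL grid (8·8=64): CCMMLL=2 CCMMLl=2 CCMmLL=4 CCMmLl=4 CCmmLL=2 CCmmLl=2 CcMMLL=4 CcMMLl=4 CcMmLL=8 CcMmLl=8 CcmmLL=4 CcmmLl=4 ccMMLL=2 ccMMLl=2 ccMmLL=4 ccMmLl=4 ccmmLL=2 ccmmLl=2
CcmmLl hits 4/64; gcd=4; 4÷4/64÷4 = 1/16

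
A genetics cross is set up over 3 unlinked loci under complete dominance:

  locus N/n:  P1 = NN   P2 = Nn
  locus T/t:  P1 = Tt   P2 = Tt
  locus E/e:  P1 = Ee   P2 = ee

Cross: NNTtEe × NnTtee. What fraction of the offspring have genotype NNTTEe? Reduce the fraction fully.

NNTtEe gametes: NTE×2, NTe×2, NtE×2, Nte×2
NnTtee gametes: NTe×2, Nte×2, nTe×2, nte×2
NNTtEe×NnTtee grid (8·8=64): NNTTEe=4 NNTTee=4 NNTtEe=8 NNTtee=8 NNttEe=4 NNttee=4 NnTTEe=4 NnTTee=4 NnTtEe=8 NnTtee=8 NnttEe=4 Nnttee=4
NNTTEe hits 4/64; gcd=4; 4÷4/64÷4 = 1/16

P(NNTTEe) = 1/16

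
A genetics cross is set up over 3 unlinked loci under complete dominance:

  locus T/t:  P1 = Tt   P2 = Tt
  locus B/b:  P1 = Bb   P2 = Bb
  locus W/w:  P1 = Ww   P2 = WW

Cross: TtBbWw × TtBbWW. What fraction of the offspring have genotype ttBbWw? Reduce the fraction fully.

P(ttBbWw) = 1/16

TtBbWw gametes: TBW×1, TBw×1, TbW×1, Tbw×1, tBW×1, tBw×1, tbW×1, tbw×1
TtBbWW gametes: TBW×2, TbW×2, tBW×2, tbW×2
TtBbWw×TtBbWW grid (8·8=64): TTBBWW=2 TTBBWw=2 TTBbWW=4 TTBbWw=4 TTbbWW=2 TTbbWw=2 TtBBWW=4 TtBBWw=4 TtBbWW=8 TtBbWw=8 TtbbWW=4 TtbbWw=4 ttBBWW=2 ttBBWw=2 ttBbWW=4 ttBbWw=4 ttbbWW=2 ttbbWw=2
ttBbWw hits 4/64; gcd=4; 4÷4/64÷4 = 1/16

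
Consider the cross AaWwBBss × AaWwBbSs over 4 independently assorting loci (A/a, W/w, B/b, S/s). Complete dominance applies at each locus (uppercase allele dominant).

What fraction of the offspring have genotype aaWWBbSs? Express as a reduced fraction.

AaWwBBss gametes: AWBs×4, AwBs×4, aWBs×4, awBs×4
AaWwBbSs gametes: AWBS×1, AWBs×1, AWbS×1, AWbs×1, AwBS×1, AwBs×1, AwbS×1, Awbs×1, aWBS×1, aWBs×1, aWbS×1, aWbs×1, awBS×1, awBs×1, awbS×1, awbs×1
AaWwBBss×AaWwBbSs grid (16·16=256): AAWWBBSs=4 AAWWBBss=4 AAWWBbSs=4 AAWWBbss=4 AAWwBBSs=8 AAWwBBss=8 AAWwBbSs=8 AAWwBbss=8 AAwwBBSs=4 AAwwBBss=4 AAwwBbSs=4 AAwwBbss=4 AaWWBBSs=8 AaWWBBss=8 AaWWBbSs=8 AaWWBbss=8 AaWwBBSs=16 AaWwBBss=16 AaWwBbSs=16 AaWwBbss=16 AawwBBSs=8 AawwBBss=8 AawwBbSs=8 AawwBbss=8 aaWWBBSs=4 aaWWBBss=4 aaWWBbSs=4 aaWWBbss=4 aaWwBBSs=8 aaWwBBss=8 aaWwBbSs=8 aaWwBbss=8 aawwBBSs=4 aawwBBss=4 aawwBbSs=4 aawwBbss=4
aaWWBbSs hits 4/256; gcd=4; 4÷4/256÷4 = 1/64

P(aaWWBbSs) = 1/64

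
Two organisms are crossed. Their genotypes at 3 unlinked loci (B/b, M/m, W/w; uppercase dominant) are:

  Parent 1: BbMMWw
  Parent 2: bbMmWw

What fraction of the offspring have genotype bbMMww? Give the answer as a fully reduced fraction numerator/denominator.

BbMMWw gametes: BMW×2, BMw×2, bMW×2, bMw×2
bbMmWw gametes: bMW×2, bMw×2, bmW×2, bmw×2
BbMMWw×bbMmWw grid (8·8=64): BbMMWW=4 BbMMWw=8 BbMMww=4 BbMmWW=4 BbMmWw=8 BbMmww=4 bbMMWW=4 bbMMWw=8 bbMMww=4 bbMmWW=4 bbMmWw=8 bbMmww=4
bbMMww hits 4/64; gcd=4; 4÷4/64÷4 = 1/16

P(bbMMww) = 1/16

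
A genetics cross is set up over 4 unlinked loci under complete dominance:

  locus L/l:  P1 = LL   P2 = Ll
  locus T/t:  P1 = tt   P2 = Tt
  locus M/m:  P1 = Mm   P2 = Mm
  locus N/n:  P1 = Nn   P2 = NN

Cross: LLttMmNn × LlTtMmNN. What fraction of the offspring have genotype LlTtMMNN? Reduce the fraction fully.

P(LlTtMMNN) = 1/32

LLttMmNn gametes: LtMN×4, LtMn×4, LtmN×4, Ltmn×4
LlTtMmNN gametes: LTMN×2, LTmN×2, LtMN×2, LtmN×2, lTMN×2, lTmN×2, ltMN×2, ltmN×2
LLttMmNn×LlTtMmNN grid (16·16=256): LLTtMMNN=8 LLTtMMNn=8 LLTtMmNN=16 LLTtMmNn=16 LLTtmmNN=8 LLTtmmNn=8 LLttMMNN=8 LLttMMNn=8 LLttMmNN=16 LLttMmNn=16 LLttmmNN=8 LLttmmNn=8 LlTtMMNN=8 LlTtMMNn=8 LlTtMmNN=16 LlTtMmNn=16 LlTtmmNN=8 LlTtmmNn=8 LlttMMNN=8 LlttMMNn=8 LlttMmNN=16 LlttMmNn=16 LlttmmNN=8 LlttmmNn=8
LlTtMMNN hits 8/256; gcd=8; 8÷8/256÷8 = 1/32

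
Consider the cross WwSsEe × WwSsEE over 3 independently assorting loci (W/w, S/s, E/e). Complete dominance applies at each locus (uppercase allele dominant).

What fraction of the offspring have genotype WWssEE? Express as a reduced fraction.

WwSsEe gametes: WSE×1, WSe×1, WsE×1, Wse×1, wSE×1, wSe×1, wsE×1, wse×1
WwSsEE gametes: WSE×2, WsE×2, wSE×2, wsE×2
WwSsEe×WwSsEE grid (8·8=64): WWSSEE=2 WWSSEe=2 WWSsEE=4 WWSsEe=4 WWssEE=2 WWssEe=2 WwSSEE=4 WwSSEe=4 WwSsEE=8 WwSsEe=8 WwssEE=4 WwssEe=4 wwSSEE=2 wwSSEe=2 wwSsEE=4 wwSsEe=4 wwssEE=2 wwssEe=2
WWssEE hits 2/64; gcd=2; 2÷2/64÷2 = 1/32

P(WWssEE) = 1/32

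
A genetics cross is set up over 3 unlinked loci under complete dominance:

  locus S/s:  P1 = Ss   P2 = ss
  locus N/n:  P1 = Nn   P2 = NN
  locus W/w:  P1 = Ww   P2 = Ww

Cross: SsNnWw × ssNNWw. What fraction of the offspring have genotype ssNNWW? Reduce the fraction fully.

P(ssNNWW) = 1/16

SsNnWw gametes: SNW×1, SNw×1, SnW×1, Snw×1, sNW×1, sNw×1, snW×1, snw×1
ssNNWw gametes: sNW×4, sNw×4
SsNnWw×ssNNWw grid (8·8=64): SsNNWW=4 SsNNWw=8 SsNNww=4 SsNnWW=4 SsNnWw=8 SsNnww=4 ssNNWW=4 ssNNWw=8 ssNNww=4 ssNnWW=4 ssNnWw=8 ssNnww=4
ssNNWW hits 4/64; gcd=4; 4÷4/64÷4 = 1/16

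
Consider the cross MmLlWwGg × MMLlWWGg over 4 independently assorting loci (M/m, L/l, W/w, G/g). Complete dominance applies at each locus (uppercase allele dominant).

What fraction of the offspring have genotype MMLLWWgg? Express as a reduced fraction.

P(MMLLWWgg) = 1/64

MmLlWwGg gametes: MLWG×1, MLWg×1, MLwG×1, MLwg×1, MlWG×1, MlWg×1, MlwG×1, Mlwg×1, mLWG×1, mLWg×1, mLwG×1, mLwg×1, mlWG×1, mlWg×1, mlwG×1, mlwg×1
MMLlWWGg gametes: MLWG×4, MLWg×4, MlWG×4, MlWg×4
MmLlWwGg×MMLlWWGg grid (16·16=256): MMLLWWGG=4 MMLLWWGg=8 MMLLWWgg=4 MMLLWwGG=4 MMLLWwGg=8 MMLLWwgg=4 MMLlWWGG=8 MMLlWWGg=16 MMLlWWgg=8 MMLlWwGG=8 MMLlWwGg=16 MMLlWwgg=8 MMllWWGG=4 MMllWWGg=8 MMllWWgg=4 MMllWwGG=4 MMllWwGg=8 MMllWwgg=4 MmLLWWGG=4 MmLLWWGg=8 MmLLWWgg=4 MmLLWwGG=4 MmLLWwGg=8 MmLLWwgg=4 MmLlWWGG=8 MmLlWWGg=16 MmLlWWgg=8 MmLlWwGG=8 MmLlWwGg=16 MmLlWwgg=8 MmllWWGG=4 MmllWWGg=8 MmllWWgg=4 MmllWwGG=4 MmllWwGg=8 MmllWwgg=4
MMLLWWgg hits 4/256; gcd=4; 4÷4/256÷4 = 1/64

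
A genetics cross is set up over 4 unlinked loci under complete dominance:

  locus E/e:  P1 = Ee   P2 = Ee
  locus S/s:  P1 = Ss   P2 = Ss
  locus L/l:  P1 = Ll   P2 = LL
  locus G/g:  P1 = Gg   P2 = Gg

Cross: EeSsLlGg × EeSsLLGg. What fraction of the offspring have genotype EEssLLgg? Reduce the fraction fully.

EeSsLlGg gametes: ESLG×1, ESLg×1, ESlG×1, ESlg×1, EsLG×1, EsLg×1, EslG×1, Eslg×1, eSLG×1, eSLg×1, eSlG×1, eSlg×1, esLG×1, esLg×1, eslG×1, eslg×1
EeSsLLGg gametes: ESLG×2, ESLg×2, EsLG×2, EsLg×2, eSLG×2, eSLg×2, esLG×2, esLg×2
EeSsLlGg×EeSsLLGg grid (16·16=256): EESSLLGG=2 EESSLLGg=4 EESSLLgg=2 EESSLlGG=2 EESSLlGg=4 EESSLlgg=2 EESsLLGG=4 EESsLLGg=8 EESsLLgg=4 EESsLlGG=4 EESsLlGg=8 EESsLlgg=4 EEssLLGG=2 EEssLLGg=4 EEssLLgg=2 EEssLlGG=2 EEssLlGg=4 EEssLlgg=2 EeSSLLGG=4 EeSSLLGg=8 EeSSLLgg=4 EeSSLlGG=4 EeSSLlGg=8 EeSSLlgg=4 EeSsLLGG=8 EeSsLLGg=16 EeSsLLgg=8 EeSsLlGG=8 EeSsLlGg=16 EeSsLlgg=8 EessLLGG=4 EessLLGg=8 EessLLgg=4 EessLlGG=4 EessLlGg=8 EessLlgg=4 eeSSLLGG=2 eeSSLLGg=4 eeSSLLgg=2 eeSSLlGG=2 eeSSLlGg=4 eeSSLlgg=2 eeSsLLGG=4 eeSsLLGg=8 eeSsLLgg=4 eeSsLlGG=4 eeSsLlGg=8 eeSsLlgg=4 eessLLGG=2 eessLLGg=4 eessLLgg=2 eessLlGG=2 eessLlGg=4 eessLlgg=2
EEssLLgg hits 2/256; gcd=2; 2÷2/256÷2 = 1/128

P(EEssLLgg) = 1/128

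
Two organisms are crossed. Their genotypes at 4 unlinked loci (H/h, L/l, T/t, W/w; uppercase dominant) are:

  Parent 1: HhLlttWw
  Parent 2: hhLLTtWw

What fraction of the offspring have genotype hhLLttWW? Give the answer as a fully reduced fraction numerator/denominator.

HhLlttWw gametes: HLtW×2, HLtw×2, HltW×2, Hltw×2, hLtW×2, hLtw×2, hltW×2, hltw×2
hhLLTtWw gametes: hLTW×4, hLTw×4, hLtW×4, hLtw×4
HhLlttWw×hhLLTtWw grid (16·16=256): HhLLTtWW=8 HhLLTtWw=16 HhLLTtww=8 HhLLttWW=8 HhLLttWw=16 HhLLttww=8 HhLlTtWW=8 HhLlTtWw=16 HhLlTtww=8 HhLlttWW=8 HhLlttWw=16 HhLlttww=8 hhLLTtWW=8 hhLLTtWw=16 hhLLTtww=8 hhLLttWW=8 hhLLttWw=16 hhLLttww=8 hhLlTtWW=8 hhLlTtWw=16 hhLlTtww=8 hhLlttWW=8 hhLlttWw=16 hhLlttww=8
hhLLttWW hits 8/256; gcd=8; 8÷8/256÷8 = 1/32

P(hhLLttWW) = 1/32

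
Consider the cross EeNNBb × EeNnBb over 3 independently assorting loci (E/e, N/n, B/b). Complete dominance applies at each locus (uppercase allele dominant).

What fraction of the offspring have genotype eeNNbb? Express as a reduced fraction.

P(eeNNbb) = 1/32

EeNNBb gametes: ENB×2, ENb×2, eNB×2, eNb×2
EeNnBb gametes: ENB×1, ENb×1, EnB×1, Enb×1, eNB×1, eNb×1, enB×1, enb×1
EeNNBb×EeNnBb grid (8·8=64): EENNBB=2 EENNBb=4 EENNbb=2 EENnBB=2 EENnBb=4 EENnbb=2 EeNNBB=4 EeNNBb=8 EeNNbb=4 EeNnBB=4 EeNnBb=8 EeNnbb=4 eeNNBB=2 eeNNBb=4 eeNNbb=2 eeNnBB=2 eeNnBb=4 eeNnbb=2
eeNNbb hits 2/64; gcd=2; 2÷2/64÷2 = 1/32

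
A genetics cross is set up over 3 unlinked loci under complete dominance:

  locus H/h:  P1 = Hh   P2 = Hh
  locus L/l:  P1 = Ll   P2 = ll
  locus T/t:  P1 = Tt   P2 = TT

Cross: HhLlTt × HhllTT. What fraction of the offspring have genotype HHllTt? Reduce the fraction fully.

HhLlTt gametes: HLT×1, HLt×1, HlT×1, Hlt×1, hLT×1, hLt×1, hlT×1, hlt×1
HhllTT gametes: HlT×4, hlT×4
HhLlTt×HhllTT grid (8·8=64): HHLlTT=4 HHLlTt=4 HHllTT=4 HHllTt=4 HhLlTT=8 HhLlTt=8 HhllTT=8 HhllTt=8 hhLlTT=4 hhLlTt=4 hhllTT=4 hhllTt=4
HHllTt hits 4/64; gcd=4; 4÷4/64÷4 = 1/16

P(HHllTt) = 1/16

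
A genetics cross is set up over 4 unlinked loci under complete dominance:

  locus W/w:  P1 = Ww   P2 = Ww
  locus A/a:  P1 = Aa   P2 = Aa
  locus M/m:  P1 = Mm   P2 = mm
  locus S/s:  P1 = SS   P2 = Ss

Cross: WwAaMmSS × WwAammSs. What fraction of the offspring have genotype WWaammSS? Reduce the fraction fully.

P(WWaammSS) = 1/64

WwAaMmSS gametes: WAMS×2, WAmS×2, WaMS×2, WamS×2, wAMS×2, wAmS×2, waMS×2, wamS×2
WwAammSs gametes: WAmS×2, WAms×2, WamS×2, Wams×2, wAmS×2, wAms×2, wamS×2, wams×2
WwAaMmSS×WwAammSs grid (16·16=256): WWAAMmSS=4 WWAAMmSs=4 WWAAmmSS=4 WWAAmmSs=4 WWAaMmSS=8 WWAaMmSs=8 WWAammSS=8 WWAammSs=8 WWaaMmSS=4 WWaaMmSs=4 WWaammSS=4 WWaammSs=4 WwAAMmSS=8 WwAAMmSs=8 WwAAmmSS=8 WwAAmmSs=8 WwAaMmSS=16 WwAaMmSs=16 WwAammSS=16 WwAammSs=16 WwaaMmSS=8 WwaaMmSs=8 WwaammSS=8 WwaammSs=8 wwAAMmSS=4 wwAAMmSs=4 wwAAmmSS=4 wwAAmmSs=4 wwAaMmSS=8 wwAaMmSs=8 wwAammSS=8 wwAammSs=8 wwaaMmSS=4 wwaaMmSs=4 wwaammSS=4 wwaammSs=4
WWaammSS hits 4/256; gcd=4; 4÷4/256÷4 = 1/64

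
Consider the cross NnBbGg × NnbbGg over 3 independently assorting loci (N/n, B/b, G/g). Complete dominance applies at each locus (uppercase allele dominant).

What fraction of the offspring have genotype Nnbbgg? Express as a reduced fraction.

P(Nnbbgg) = 1/16

NnBbGg gametes: NBG×1, NBg×1, NbG×1, Nbg×1, nBG×1, nBg×1, nbG×1, nbg×1
NnbbGg gametes: NbG×2, Nbg×2, nbG×2, nbg×2
NnBbGg×NnbbGg grid (8·8=64): NNBbGG=2 NNBbGg=4 NNBbgg=2 NNbbGG=2 NNbbGg=4 NNbbgg=2 NnBbGG=4 NnBbGg=8 NnBbgg=4 NnbbGG=4 NnbbGg=8 Nnbbgg=4 nnBbGG=2 nnBbGg=4 nnBbgg=2 nnbbGG=2 nnbbGg=4 nnbbgg=2
Nnbbgg hits 4/64; gcd=4; 4÷4/64÷4 = 1/16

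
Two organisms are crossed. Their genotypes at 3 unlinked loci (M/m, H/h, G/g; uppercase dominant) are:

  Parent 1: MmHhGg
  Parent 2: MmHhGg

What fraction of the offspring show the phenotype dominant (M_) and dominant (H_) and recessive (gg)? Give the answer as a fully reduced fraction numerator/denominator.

MmHhGg gametes: MHG×1, MHg×1, MhG×1, Mhg×1, mHG×1, mHg×1, mhG×1, mhg×1
MmHhGg gametes: MHG×1, MHg×1, MhG×1, Mhg×1, mHG×1, mHg×1, mhG×1, mhg×1
MmHhGg×MmHhGg grid (8·8=64): MMHHGG=1 MMHHGg=2 MMHHgg=1 MMHhGG=2 MMHhGg=4 MMHhgg=2 MMhhGG=1 MMhhGg=2 MMhhgg=1 MmHHGG=2 MmHHGg=4 MmHHgg=2 MmHhGG=4 MmHhGg=8 MmHhgg=4 MmhhGG=2 MmhhGg=4 Mmhhgg=2 mmHHGG=1 mmHHGg=2 mmHHgg=1 mmHhGG=2 mmHhGg=4 mmHhgg=2 mmhhGG=1 mmhhGg=2 mmhhgg=1
M_ H_ gg hits 9/64; gcd=1; 9÷1/64÷1 = 9/64

P(M_ H_ gg) = 9/64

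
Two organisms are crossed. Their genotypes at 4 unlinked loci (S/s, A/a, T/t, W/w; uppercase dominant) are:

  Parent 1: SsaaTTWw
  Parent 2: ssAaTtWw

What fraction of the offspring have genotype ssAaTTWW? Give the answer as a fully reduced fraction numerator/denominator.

P(ssAaTTWW) = 1/32

SsaaTTWw gametes: SaTW×4, SaTw×4, saTW×4, saTw×4
ssAaTtWw gametes: sATW×2, sATw×2, sAtW×2, sAtw×2, saTW×2, saTw×2, satW×2, satw×2
SsaaTTWw×ssAaTtWw grid (16·16=256): SsAaTTWW=8 SsAaTTWw=16 SsAaTTww=8 SsAaTtWW=8 SsAaTtWw=16 SsAaTtww=8 SsaaTTWW=8 SsaaTTWw=16 SsaaTTww=8 SsaaTtWW=8 SsaaTtWw=16 SsaaTtww=8 ssAaTTWW=8 ssAaTTWw=16 ssAaTTww=8 ssAaTtWW=8 ssAaTtWw=16 ssAaTtww=8 ssaaTTWW=8 ssaaTTWw=16 ssaaTTww=8 ssaaTtWW=8 ssaaTtWw=16 ssaaTtww=8
ssAaTTWW hits 8/256; gcd=8; 8÷8/256÷8 = 1/32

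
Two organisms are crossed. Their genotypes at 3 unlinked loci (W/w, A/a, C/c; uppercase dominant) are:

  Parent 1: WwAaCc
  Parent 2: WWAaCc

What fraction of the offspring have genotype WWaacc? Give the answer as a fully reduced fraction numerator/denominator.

WwAaCc gametes: WAC×1, WAc×1, WaC×1, Wac×1, wAC×1, wAc×1, waC×1, wac×1
WWAaCc gametes: WAC×2, WAc×2, WaC×2, Wac×2
WwAaCc×WWAaCc grid (8·8=64): WWAACC=2 WWAACc=4 WWAAcc=2 WWAaCC=4 WWAaCc=8 WWAacc=4 WWaaCC=2 WWaaCc=4 WWaacc=2 WwAACC=2 WwAACc=4 WwAAcc=2 WwAaCC=4 WwAaCc=8 WwAacc=4 WwaaCC=2 WwaaCc=4 Wwaacc=2
WWaacc hits 2/64; gcd=2; 2÷2/64÷2 = 1/32

P(WWaacc) = 1/32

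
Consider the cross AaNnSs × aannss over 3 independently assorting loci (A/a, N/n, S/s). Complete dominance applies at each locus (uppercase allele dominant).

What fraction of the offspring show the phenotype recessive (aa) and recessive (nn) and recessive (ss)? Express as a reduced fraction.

P(aa nn ss) = 1/8

AaNnSs gametes: ANS×1, ANs×1, AnS×1, Ans×1, aNS×1, aNs×1, anS×1, ans×1
aannss gametes: ans×8
AaNnSs×aannss grid (8·8=64): AaNnSs=8 AaNnss=8 AannSs=8 Aannss=8 aaNnSs=8 aaNnss=8 aannSs=8 aannss=8
aa nn ss hits 8/64; gcd=8; 8÷8/64÷8 = 1/8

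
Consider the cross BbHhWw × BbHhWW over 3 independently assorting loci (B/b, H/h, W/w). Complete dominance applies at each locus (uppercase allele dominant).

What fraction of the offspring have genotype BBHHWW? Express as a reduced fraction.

BbHhWw gametes: BHW×1, BHw×1, BhW×1, Bhw×1, bHW×1, bHw×1, bhW×1, bhw×1
BbHhWW gametes: BHW×2, BhW×2, bHW×2, bhW×2
BbHhWw×BbHhWW grid (8·8=64): BBHHWW=2 BBHHWw=2 BBHhWW=4 BBHhWw=4 BBhhWW=2 BBhhWw=2 BbHHWW=4 BbHHWw=4 BbHhWW=8 BbHhWw=8 BbhhWW=4 BbhhWw=4 bbHHWW=2 bbHHWw=2 bbHhWW=4 bbHhWw=4 bbhhWW=2 bbhhWw=2
BBHHWW hits 2/64; gcd=2; 2÷2/64÷2 = 1/32

P(BBHHWW) = 1/32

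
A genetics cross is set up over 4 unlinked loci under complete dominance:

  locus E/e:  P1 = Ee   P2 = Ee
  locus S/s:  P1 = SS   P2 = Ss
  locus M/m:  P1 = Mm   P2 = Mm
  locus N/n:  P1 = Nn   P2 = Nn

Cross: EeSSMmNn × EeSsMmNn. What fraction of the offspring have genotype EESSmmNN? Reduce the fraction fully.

P(EESSmmNN) = 1/128

EeSSMmNn gametes: ESMN×2, ESMn×2, ESmN×2, ESmn×2, eSMN×2, eSMn×2, eSmN×2, eSmn×2
EeSsMmNn gametes: ESMN×1, ESMn×1, ESmN×1, ESmn×1, EsMN×1, EsMn×1, EsmN×1, Esmn×1, eSMN×1, eSMn×1, eSmN×1, eSmn×1, esMN×1, esMn×1, esmN×1, esmn×1
EeSSMmNn×EeSsMmNn grid (16·16=256): EESSMMNN=2 EESSMMNn=4 EESSMMnn=2 EESSMmNN=4 EESSMmNn=8 EESSMmnn=4 EESSmmNN=2 EESSmmNn=4 EESSmmnn=2 EESsMMNN=2 EESsMMNn=4 EESsMMnn=2 EESsMmNN=4 EESsMmNn=8 EESsMmnn=4 EESsmmNN=2 EESsmmNn=4 EESsmmnn=2 EeSSMMNN=4 EeSSMMNn=8 EeSSMMnn=4 EeSSMmNN=8 EeSSMmNn=16 EeSSMmnn=8 EeSSmmNN=4 EeSSmmNn=8 EeSSmmnn=4 EeSsMMNN=4 EeSsMMNn=8 EeSsMMnn=4 EeSsMmNN=8 EeSsMmNn=16 EeSsMmnn=8 EeSsmmNN=4 EeSsmmNn=8 EeSsmmnn=4 eeSSMMNN=2 eeSSMMNn=4 eeSSMMnn=2 eeSSMmNN=4 eeSSMmNn=8 eeSSMmnn=4 eeSSmmNN=2 eeSSmmNn=4 eeSSmmnn=2 eeSsMMNN=2 eeSsMMNn=4 eeSsMMnn=2 eeSsMmNN=4 eeSsMmNn=8 eeSsMmnn=4 eeSsmmNN=2 eeSsmmNn=4 eeSsmmnn=2
EESSmmNN hits 2/256; gcd=2; 2÷2/256÷2 = 1/128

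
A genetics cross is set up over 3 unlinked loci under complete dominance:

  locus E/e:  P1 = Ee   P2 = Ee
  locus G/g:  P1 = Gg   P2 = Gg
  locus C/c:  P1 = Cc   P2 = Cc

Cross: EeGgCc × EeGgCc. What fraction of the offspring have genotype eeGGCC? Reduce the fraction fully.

P(eeGGCC) = 1/64

EeGgCc gametes: EGC×1, EGc×1, EgC×1, Egc×1, eGC×1, eGc×1, egC×1, egc×1
EeGgCc gametes: EGC×1, EGc×1, EgC×1, Egc×1, eGC×1, eGc×1, egC×1, egc×1
EeGgCc×EeGgCc grid (8·8=64): EEGGCC=1 EEGGCc=2 EEGGcc=1 EEGgCC=2 EEGgCc=4 EEGgcc=2 EEggCC=1 EEggCc=2 EEggcc=1 EeGGCC=2 EeGGCc=4 EeGGcc=2 EeGgCC=4 EeGgCc=8 EeGgcc=4 EeggCC=2 EeggCc=4 Eeggcc=2 eeGGCC=1 eeGGCc=2 eeGGcc=1 eeGgCC=2 eeGgCc=4 eeGgcc=2 eeggCC=1 eeggCc=2 eeggcc=1
eeGGCC hits 1/64; gcd=1; 1÷1/64÷1 = 1/64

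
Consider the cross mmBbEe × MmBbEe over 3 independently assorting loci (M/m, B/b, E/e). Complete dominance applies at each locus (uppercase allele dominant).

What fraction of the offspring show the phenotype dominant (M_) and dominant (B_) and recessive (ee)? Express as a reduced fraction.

mmBbEe gametes: mBE×2, mBe×2, mbE×2, mbe×2
MmBbEe gametes: MBE×1, MBe×1, MbE×1, Mbe×1, mBE×1, mBe×1, mbE×1, mbe×1
mmBbEe×MmBbEe grid (8·8=64): MmBBEE=2 MmBBEe=4 MmBBee=2 MmBbEE=4 MmBbEe=8 MmBbee=4 MmbbEE=2 MmbbEe=4 Mmbbee=2 mmBBEE=2 mmBBEe=4 mmBBee=2 mmBbEE=4 mmBbEe=8 mmBbee=4 mmbbEE=2 mmbbEe=4 mmbbee=2
M_ B_ ee hits 6/64; gcd=2; 6÷2/64÷2 = 3/32

P(M_ B_ ee) = 3/32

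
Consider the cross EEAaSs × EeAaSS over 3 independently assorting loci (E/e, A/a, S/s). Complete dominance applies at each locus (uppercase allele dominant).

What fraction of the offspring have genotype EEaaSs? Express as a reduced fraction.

P(EEaaSs) = 1/16

EEAaSs gametes: EAS×2, EAs×2, EaS×2, Eas×2
EeAaSS gametes: EAS×2, EaS×2, eAS×2, eaS×2
EEAaSs×EeAaSS grid (8·8=64): EEAASS=4 EEAASs=4 EEAaSS=8 EEAaSs=8 EEaaSS=4 EEaaSs=4 EeAASS=4 EeAASs=4 EeAaSS=8 EeAaSs=8 EeaaSS=4 EeaaSs=4
EEaaSs hits 4/64; gcd=4; 4÷4/64÷4 = 1/16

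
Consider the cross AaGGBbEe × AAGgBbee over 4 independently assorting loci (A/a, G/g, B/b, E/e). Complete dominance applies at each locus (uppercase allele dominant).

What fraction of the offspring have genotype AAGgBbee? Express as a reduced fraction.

P(AAGgBbee) = 1/16

AaGGBbEe gametes: AGBE×2, AGBe×2, AGbE×2, AGbe×2, aGBE×2, aGBe×2, aGbE×2, aGbe×2
AAGgBbee gametes: AGBe×4, AGbe×4, AgBe×4, Agbe×4
AaGGBbEe×AAGgBbee grid (16·16=256): AAGGBBEe=8 AAGGBBee=8 AAGGBbEe=16 AAGGBbee=16 AAGGbbEe=8 AAGGbbee=8 AAGgBBEe=8 AAGgBBee=8 AAGgBbEe=16 AAGgBbee=16 AAGgbbEe=8 AAGgbbee=8 AaGGBBEe=8 AaGGBBee=8 AaGGBbEe=16 AaGGBbee=16 AaGGbbEe=8 AaGGbbee=8 AaGgBBEe=8 AaGgBBee=8 AaGgBbEe=16 AaGgBbee=16 AaGgbbEe=8 AaGgbbee=8
AAGgBbee hits 16/256; gcd=16; 16÷16/256÷16 = 1/16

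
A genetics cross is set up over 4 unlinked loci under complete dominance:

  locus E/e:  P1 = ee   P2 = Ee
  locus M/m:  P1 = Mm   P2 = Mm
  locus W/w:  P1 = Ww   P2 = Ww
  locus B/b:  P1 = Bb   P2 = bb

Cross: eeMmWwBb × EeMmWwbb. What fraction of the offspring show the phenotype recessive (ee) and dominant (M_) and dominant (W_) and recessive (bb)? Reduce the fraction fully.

P(ee M_ W_ bb) = 9/64

eeMmWwBb gametes: eMWB×2, eMWb×2, eMwB×2, eMwb×2, emWB×2, emWb×2, emwB×2, emwb×2
EeMmWwbb gametes: EMWb×2, EMwb×2, EmWb×2, Emwb×2, eMWb×2, eMwb×2, emWb×2, emwb×2
eeMmWwBb×EeMmWwbb grid (16·16=256): EeMMWWBb=4 EeMMWWbb=4 EeMMWwBb=8 EeMMWwbb=8 EeMMwwBb=4 EeMMwwbb=4 EeMmWWBb=8 EeMmWWbb=8 EeMmWwBb=16 EeMmWwbb=16 EeMmwwBb=8 EeMmwwbb=8 EemmWWBb=4 EemmWWbb=4 EemmWwBb=8 EemmWwbb=8 EemmwwBb=4 Eemmwwbb=4 eeMMWWBb=4 eeMMWWbb=4 eeMMWwBb=8 eeMMWwbb=8 eeMMwwBb=4 eeMMwwbb=4 eeMmWWBb=8 eeMmWWbb=8 eeMmWwBb=16 eeMmWwbb=16 eeMmwwBb=8 eeMmwwbb=8 eemmWWBb=4 eemmWWbb=4 eemmWwBb=8 eemmWwbb=8 eemmwwBb=4 eemmwwbb=4
ee M_ W_ bb hits 36/256; gcd=4; 36÷4/256÷4 = 9/64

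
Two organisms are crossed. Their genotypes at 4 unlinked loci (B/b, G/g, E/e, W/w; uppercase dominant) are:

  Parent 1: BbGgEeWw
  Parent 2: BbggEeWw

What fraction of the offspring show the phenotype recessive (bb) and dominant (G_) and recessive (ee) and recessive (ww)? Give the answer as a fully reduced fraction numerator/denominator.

P(bb G_ ee ww) = 1/128

BbGgEeWw gametes: BGEW×1, BGEw×1, BGeW×1, BGew×1, BgEW×1, BgEw×1, BgeW×1, Bgew×1, bGEW×1, bGEw×1, bGeW×1, bGew×1, bgEW×1, bgEw×1, bgeW×1, bgew×1
BbggEeWw gametes: BgEW×2, BgEw×2, BgeW×2, Bgew×2, bgEW×2, bgEw×2, bgeW×2, bgew×2
BbGgEeWw×BbggEeWw grid (16·16=256): BBGgEEWW=2 BBGgEEWw=4 BBGgEEww=2 BBGgEeWW=4 BBGgEeWw=8 BBGgEeww=4 BBGgeeWW=2 BBGgeeWw=4 BBGgeeww=2 BBggEEWW=2 BBggEEWw=4 BBggEEww=2 BBggEeWW=4 BBggEeWw=8 BBggEeww=4 BBggeeWW=2 BBggeeWw=4 BBggeeww=2 BbGgEEWW=4 BbGgEEWw=8 BbGgEEww=4 BbGgEeWW=8 BbGgEeWw=16 BbGgEeww=8 BbGgeeWW=4 BbGgeeWw=8 BbGgeeww=4 BbggEEWW=4 BbggEEWw=8 BbggEEww=4 BbggEeWW=8 BbggEeWw=16 BbggEeww=8 BbggeeWW=4 BbggeeWw=8 Bbggeeww=4 bbGgEEWW=2 bbGgEEWw=4 bbGgEEww=2 bbGgEeWW=4 bbGgEeWw=8 bbGgEeww=4 bbGgeeWW=2 bbGgeeWw=4 bbGgeeww=2 bbggEEWW=2 bbggEEWw=4 bbggEEww=2 bbggEeWW=4 bbggEeWw=8 bbggEeww=4 bbggeeWW=2 bbggeeWw=4 bbggeeww=2
bb G_ ee ww hits 2/256; gcd=2; 2÷2/256÷2 = 1/128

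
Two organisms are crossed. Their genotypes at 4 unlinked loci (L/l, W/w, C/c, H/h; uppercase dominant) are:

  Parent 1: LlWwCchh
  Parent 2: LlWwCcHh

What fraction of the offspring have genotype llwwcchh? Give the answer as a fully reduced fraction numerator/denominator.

P(llwwcchh) = 1/128

LlWwCchh gametes: LWCh×2, LWch×2, LwCh×2, Lwch×2, lWCh×2, lWch×2, lwCh×2, lwch×2
LlWwCcHh gametes: LWCH×1, LWCh×1, LWcH×1, LWch×1, LwCH×1, LwCh×1, LwcH×1, Lwch×1, lWCH×1, lWCh×1, lWcH×1, lWch×1, lwCH×1, lwCh×1, lwcH×1, lwch×1
LlWwCchh×LlWwCcHh grid (16·16=256): LLWWCCHh=2 LLWWCChh=2 LLWWCcHh=4 LLWWCchh=4 LLWWccHh=2 LLWWcchh=2 LLWwCCHh=4 LLWwCChh=4 LLWwCcHh=8 LLWwCchh=8 LLWwccHh=4 LLWwcchh=4 LLwwCCHh=2 LLwwCChh=2 LLwwCcHh=4 LLwwCchh=4 LLwwccHh=2 LLwwcchh=2 LlWWCCHh=4 LlWWCChh=4 LlWWCcHh=8 LlWWCchh=8 LlWWccHh=4 LlWWcchh=4 LlWwCCHh=8 LlWwCChh=8 LlWwCcHh=16 LlWwCchh=16 LlWwccHh=8 LlWwcchh=8 LlwwCCHh=4 LlwwCChh=4 LlwwCcHh=8 LlwwCchh=8 LlwwccHh=4 Llwwcchh=4 llWWCCHh=2 llWWCChh=2 llWWCcHh=4 llWWCchh=4 llWWccHh=2 llWWcchh=2 llWwCCHh=4 llWwCChh=4 llWwCcHh=8 llWwCchh=8 llWwccHh=4 llWwcchh=4 llwwCCHh=2 llwwCChh=2 llwwCcHh=4 llwwCchh=4 llwwccHh=2 llwwcchh=2
llwwcchh hits 2/256; gcd=2; 2÷2/256÷2 = 1/128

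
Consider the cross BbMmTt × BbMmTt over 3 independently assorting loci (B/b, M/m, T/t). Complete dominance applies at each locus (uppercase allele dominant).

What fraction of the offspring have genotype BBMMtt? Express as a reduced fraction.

BbMmTt gametes: BMT×1, BMt×1, BmT×1, Bmt×1, bMT×1, bMt×1, bmT×1, bmt×1
BbMmTt gametes: BMT×1, BMt×1, BmT×1, Bmt×1, bMT×1, bMt×1, bmT×1, bmt×1
BbMmTt×BbMmTt grid (8·8=64): BBMMTT=1 BBMMTt=2 BBMMtt=1 BBMmTT=2 BBMmTt=4 BBMmtt=2 BBmmTT=1 BBmmTt=2 BBmmtt=1 BbMMTT=2 BbMMTt=4 BbMMtt=2 BbMmTT=4 BbMmTt=8 BbMmtt=4 BbmmTT=2 BbmmTt=4 Bbmmtt=2 bbMMTT=1 bbMMTt=2 bbMMtt=1 bbMmTT=2 bbMmTt=4 bbMmtt=2 bbmmTT=1 bbmmTt=2 bbmmtt=1
BBMMtt hits 1/64; gcd=1; 1÷1/64÷1 = 1/64

P(BBMMtt) = 1/64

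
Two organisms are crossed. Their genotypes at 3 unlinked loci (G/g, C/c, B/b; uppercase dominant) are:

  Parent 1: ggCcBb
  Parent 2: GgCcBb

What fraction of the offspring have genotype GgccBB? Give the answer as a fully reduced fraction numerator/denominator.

P(GgccBB) = 1/32

ggCcBb gametes: gCB×2, gCb×2, gcB×2, gcb×2
GgCcBb gametes: GCB×1, GCb×1, GcB×1, Gcb×1, gCB×1, gCb×1, gcB×1, gcb×1
ggCcBb×GgCcBb grid (8·8=64): GgCCBB=2 GgCCBb=4 GgCCbb=2 GgCcBB=4 GgCcBb=8 GgCcbb=4 GgccBB=2 GgccBb=4 Ggccbb=2 ggCCBB=2 ggCCBb=4 ggCCbb=2 ggCcBB=4 ggCcBb=8 ggCcbb=4 ggccBB=2 ggccBb=4 ggccbb=2
GgccBB hits 2/64; gcd=2; 2÷2/64÷2 = 1/32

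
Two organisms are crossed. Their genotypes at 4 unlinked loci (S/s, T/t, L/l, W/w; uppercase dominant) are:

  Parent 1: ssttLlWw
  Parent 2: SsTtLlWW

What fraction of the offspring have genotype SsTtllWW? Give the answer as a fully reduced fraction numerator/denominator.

P(SsTtllWW) = 1/32

ssttLlWw gametes: stLW×4, stLw×4, stlW×4, stlw×4
SsTtLlWW gametes: STLW×2, STlW×2, StLW×2, StlW×2, sTLW×2, sTlW×2, stLW×2, stlW×2
ssttLlWw×SsTtLlWW grid (16·16=256): SsTtLLWW=8 SsTtLLWw=8 SsTtLlWW=16 SsTtLlWw=16 SsTtllWW=8 SsTtllWw=8 SsttLLWW=8 SsttLLWw=8 SsttLlWW=16 SsttLlWw=16 SsttllWW=8 SsttllWw=8 ssTtLLWW=8 ssTtLLWw=8 ssTtLlWW=16 ssTtLlWw=16 ssTtllWW=8 ssTtllWw=8 ssttLLWW=8 ssttLLWw=8 ssttLlWW=16 ssttLlWw=16 ssttllWW=8 ssttllWw=8
SsTtllWW hits 8/256; gcd=8; 8÷8/256÷8 = 1/32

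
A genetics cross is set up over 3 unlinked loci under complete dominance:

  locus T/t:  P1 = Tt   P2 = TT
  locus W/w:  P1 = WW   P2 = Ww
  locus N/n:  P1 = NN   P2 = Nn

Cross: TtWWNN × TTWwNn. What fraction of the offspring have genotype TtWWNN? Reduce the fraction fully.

P(TtWWNN) = 1/8

TtWWNN gametes: TWN×4, tWN×4
TTWwNn gametes: TWN×2, TWn×2, TwN×2, Twn×2
TtWWNN×TTWwNn grid (8·8=64): TTWWNN=8 TTWWNn=8 TTWwNN=8 TTWwNn=8 TtWWNN=8 TtWWNn=8 TtWwNN=8 TtWwNn=8
TtWWNN hits 8/64; gcd=8; 8÷8/64÷8 = 1/8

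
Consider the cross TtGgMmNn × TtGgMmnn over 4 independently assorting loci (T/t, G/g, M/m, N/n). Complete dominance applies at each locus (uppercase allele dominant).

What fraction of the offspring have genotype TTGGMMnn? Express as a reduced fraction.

TtGgMmNn gametes: TGMN×1, TGMn×1, TGmN×1, TGmn×1, TgMN×1, TgMn×1, TgmN×1, Tgmn×1, tGMN×1, tGMn×1, tGmN×1, tGmn×1, tgMN×1, tgMn×1, tgmN×1, tgmn×1
TtGgMmnn gametes: TGMn×2, TGmn×2, TgMn×2, Tgmn×2, tGMn×2, tGmn×2, tgMn×2, tgmn×2
TtGgMmNn×TtGgMmnn grid (16·16=256): TTGGMMNn=2 TTGGMMnn=2 TTGGMmNn=4 TTGGMmnn=4 TTGGmmNn=2 TTGGmmnn=2 TTGgMMNn=4 TTGgMMnn=4 TTGgMmNn=8 TTGgMmnn=8 TTGgmmNn=4 TTGgmmnn=4 TTggMMNn=2 TTggMMnn=2 TTggMmNn=4 TTggMmnn=4 TTggmmNn=2 TTggmmnn=2 TtGGMMNn=4 TtGGMMnn=4 TtGGMmNn=8 TtGGMmnn=8 TtGGmmNn=4 TtGGmmnn=4 TtGgMMNn=8 TtGgMMnn=8 TtGgMmNn=16 TtGgMmnn=16 TtGgmmNn=8 TtGgmmnn=8 TtggMMNn=4 TtggMMnn=4 TtggMmNn=8 TtggMmnn=8 TtggmmNn=4 Ttggmmnn=4 ttGGMMNn=2 ttGGMMnn=2 ttGGMmNn=4 ttGGMmnn=4 ttGGmmNn=2 ttGGmmnn=2 ttGgMMNn=4 ttGgMMnn=4 ttGgMmNn=8 ttGgMmnn=8 ttGgmmNn=4 ttGgmmnn=4 ttggMMNn=2 ttggMMnn=2 ttggMmNn=4 ttggMmnn=4 ttggmmNn=2 ttggmmnn=2
TTGGMMnn hits 2/256; gcd=2; 2÷2/256÷2 = 1/128

P(TTGGMMnn) = 1/128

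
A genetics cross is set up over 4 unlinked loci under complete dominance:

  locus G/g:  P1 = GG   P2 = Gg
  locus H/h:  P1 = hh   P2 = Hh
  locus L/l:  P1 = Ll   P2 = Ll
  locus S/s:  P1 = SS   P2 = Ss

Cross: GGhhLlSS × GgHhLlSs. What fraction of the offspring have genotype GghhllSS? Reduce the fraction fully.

P(GghhllSS) = 1/32

GGhhLlSS gametes: GhLS×8, GhlS×8
GgHhLlSs gametes: GHLS×1, GHLs×1, GHlS×1, GHls×1, GhLS×1, GhLs×1, GhlS×1, Ghls×1, gHLS×1, gHLs×1, gHlS×1, gHls×1, ghLS×1, ghLs×1, ghlS×1, ghls×1
GGhhLlSS×GgHhLlSs grid (16·16=256): GGHhLLSS=8 GGHhLLSs=8 GGHhLlSS=16 GGHhLlSs=16 GGHhllSS=8 GGHhllSs=8 GGhhLLSS=8 GGhhLLSs=8 GGhhLlSS=16 GGhhLlSs=16 GGhhllSS=8 GGhhllSs=8 GgHhLLSS=8 GgHhLLSs=8 GgHhLlSS=16 GgHhLlSs=16 GgHhllSS=8 GgHhllSs=8 GghhLLSS=8 GghhLLSs=8 GghhLlSS=16 GghhLlSs=16 GghhllSS=8 GghhllSs=8
GghhllSS hits 8/256; gcd=8; 8÷8/256÷8 = 1/32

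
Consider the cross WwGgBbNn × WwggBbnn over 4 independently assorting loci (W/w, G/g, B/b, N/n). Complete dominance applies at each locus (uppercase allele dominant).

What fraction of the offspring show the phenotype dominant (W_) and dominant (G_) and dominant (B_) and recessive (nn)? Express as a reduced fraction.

P(W_ G_ B_ nn) = 9/64

WwGgBbNn gametes: WGBN×1, WGBn×1, WGbN×1, WGbn×1, WgBN×1, WgBn×1, WgbN×1, Wgbn×1, wGBN×1, wGBn×1, wGbN×1, wGbn×1, wgBN×1, wgBn×1, wgbN×1, wgbn×1
WwggBbnn gametes: WgBn×4, Wgbn×4, wgBn×4, wgbn×4
WwGgBbNn×WwggBbnn grid (16·16=256): WWGgBBNn=4 WWGgBBnn=4 WWGgBbNn=8 WWGgBbnn=8 WWGgbbNn=4 WWGgbbnn=4 WWggBBNn=4 WWggBBnn=4 WWggBbNn=8 WWggBbnn=8 WWggbbNn=4 WWggbbnn=4 WwGgBBNn=8 WwGgBBnn=8 WwGgBbNn=16 WwGgBbnn=16 WwGgbbNn=8 WwGgbbnn=8 WwggBBNn=8 WwggBBnn=8 WwggBbNn=16 WwggBbnn=16 WwggbbNn=8 Wwggbbnn=8 wwGgBBNn=4 wwGgBBnn=4 wwGgBbNn=8 wwGgBbnn=8 wwGgbbNn=4 wwGgbbnn=4 wwggBBNn=4 wwggBBnn=4 wwggBbNn=8 wwggBbnn=8 wwggbbNn=4 wwggbbnn=4
W_ G_ B_ nn hits 36/256; gcd=4; 36÷4/256÷4 = 9/64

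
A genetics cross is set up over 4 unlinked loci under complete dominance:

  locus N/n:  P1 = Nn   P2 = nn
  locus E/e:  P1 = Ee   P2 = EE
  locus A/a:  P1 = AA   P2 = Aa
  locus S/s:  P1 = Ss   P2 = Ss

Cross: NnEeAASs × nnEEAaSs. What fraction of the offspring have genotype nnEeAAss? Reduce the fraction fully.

P(nnEeAAss) = 1/32

NnEeAASs gametes: NEAS×2, NEAs×2, NeAS×2, NeAs×2, nEAS×2, nEAs×2, neAS×2, neAs×2
nnEEAaSs gametes: nEAS×4, nEAs×4, nEaS×4, nEas×4
NnEeAASs×nnEEAaSs grid (16·16=256): NnEEAASS=8 NnEEAASs=16 NnEEAAss=8 NnEEAaSS=8 NnEEAaSs=16 NnEEAass=8 NnEeAASS=8 NnEeAASs=16 NnEeAAss=8 NnEeAaSS=8 NnEeAaSs=16 NnEeAass=8 nnEEAASS=8 nnEEAASs=16 nnEEAAss=8 nnEEAaSS=8 nnEEAaSs=16 nnEEAass=8 nnEeAASS=8 nnEeAASs=16 nnEeAAss=8 nnEeAaSS=8 nnEeAaSs=16 nnEeAass=8
nnEeAAss hits 8/256; gcd=8; 8÷8/256÷8 = 1/32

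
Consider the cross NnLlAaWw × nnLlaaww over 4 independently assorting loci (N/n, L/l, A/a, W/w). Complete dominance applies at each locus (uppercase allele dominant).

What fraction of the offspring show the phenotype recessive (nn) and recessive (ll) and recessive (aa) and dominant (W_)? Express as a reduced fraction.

P(nn ll aa W_) = 1/32

NnLlAaWw gametes: NLAW×1, NLAw×1, NLaW×1, NLaw×1, NlAW×1, NlAw×1, NlaW×1, Nlaw×1, nLAW×1, nLAw×1, nLaW×1, nLaw×1, nlAW×1, nlAw×1, nlaW×1, nlaw×1
nnLlaaww gametes: nLaw×8, nlaw×8
NnLlAaWw×nnLlaaww grid (16·16=256): NnLLAaWw=8 NnLLAaww=8 NnLLaaWw=8 NnLLaaww=8 NnLlAaWw=16 NnLlAaww=16 NnLlaaWw=16 NnLlaaww=16 NnllAaWw=8 NnllAaww=8 NnllaaWw=8 Nnllaaww=8 nnLLAaWw=8 nnLLAaww=8 nnLLaaWw=8 nnLLaaww=8 nnLlAaWw=16 nnLlAaww=16 nnLlaaWw=16 nnLlaaww=16 nnllAaWw=8 nnllAaww=8 nnllaaWw=8 nnllaaww=8
nn ll aa W_ hits 8/256; gcd=8; 8÷8/256÷8 = 1/32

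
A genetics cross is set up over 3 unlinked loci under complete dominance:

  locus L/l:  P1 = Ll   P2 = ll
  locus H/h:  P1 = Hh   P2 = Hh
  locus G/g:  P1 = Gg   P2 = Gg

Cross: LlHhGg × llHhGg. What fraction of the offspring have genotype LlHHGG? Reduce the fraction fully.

LlHhGg gametes: LHG×1, LHg×1, LhG×1, Lhg×1, lHG×1, lHg×1, lhG×1, lhg×1
llHhGg gametes: lHG×2, lHg×2, lhG×2, lhg×2
LlHhGg×llHhGg grid (8·8=64): LlHHGG=2 LlHHGg=4 LlHHgg=2 LlHhGG=4 LlHhGg=8 LlHhgg=4 LlhhGG=2 LlhhGg=4 Llhhgg=2 llHHGG=2 llHHGg=4 llHHgg=2 llHhGG=4 llHhGg=8 llHhgg=4 llhhGG=2 llhhGg=4 llhhgg=2
LlHHGG hits 2/64; gcd=2; 2÷2/64÷2 = 1/32

P(LlHHGG) = 1/32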